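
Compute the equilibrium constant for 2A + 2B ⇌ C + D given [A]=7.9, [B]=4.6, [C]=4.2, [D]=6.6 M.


Kc = [C][D]/([A]^2[B]^2)
= (4.2^1 × 6.6^1)/(7.9^2 × 4.6^2)
= 27.72/1320.5956
= 0.02099

0.02099


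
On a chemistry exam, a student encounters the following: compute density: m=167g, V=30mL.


ρ = mass/volume
= 167/30
= 5.567 g/mL

5.567 g/mL


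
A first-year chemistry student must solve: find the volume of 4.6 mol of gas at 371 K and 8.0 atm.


PV = nRT  (R = 0.08206 L·atm/(mol·K))
V = nRT/P = 4.6×0.08206×371/8.0
= 17.505 L

17.505 L


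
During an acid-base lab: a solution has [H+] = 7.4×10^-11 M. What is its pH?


pH = -log10([H+]) = -log10(7.4×10^-11)
= 11 - log10(7.4)
= 11 - 0.87
= 10.13

10.13


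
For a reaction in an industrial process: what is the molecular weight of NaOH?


M(NaOH) = 1×22.99 + 1×16.0 + 1×1.008
= 22.99 + 16.0 + 1.01
= 40.0 g/mol

40.0 g/mol


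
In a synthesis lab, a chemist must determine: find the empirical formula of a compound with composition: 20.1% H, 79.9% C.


Assume 100 g sample. Moles of each element:
  H: 20.1/1.008 = 19.94 mol
  C: 79.9/12.01 = 6.653 mol
Divide by smallest (6.653):
  H: 19.94/6.653 = 3.0
  C: 6.653/6.653 = 1.0
Empirical formula: CH3

CH3


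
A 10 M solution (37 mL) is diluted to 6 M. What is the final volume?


C1V1 = C2V2
10 × 37 = 6 × V2
V2 = 370/6 = 61.67 mL

61.67 mL


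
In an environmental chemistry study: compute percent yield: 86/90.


% yield = actual/theoretical × 100
= 86/90 × 100
= 95.56%

95.56%


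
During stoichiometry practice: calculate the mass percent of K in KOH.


M(KOH) = 1×39.1 + 1×16.0 + 1×1.008 = 56.108 g/mol
Mass of K = 1 × 39.1 = 39.10 g/mol
% K = 39.10/56.108 × 100 = 69.69%

69.69%


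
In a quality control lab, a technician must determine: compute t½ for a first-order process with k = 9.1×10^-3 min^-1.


t½ = ln2/k = 0.693147/(9.1×10^-3 min^-1)
= 76.17 min

76.17 min


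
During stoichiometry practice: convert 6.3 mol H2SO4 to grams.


M(H2SO4) = 98.09 g/mol
mass = n × M = 6.3 × 98.09 = 617.97 g

617.97 g


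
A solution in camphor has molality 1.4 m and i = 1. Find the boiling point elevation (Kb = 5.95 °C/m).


ΔTb = Kb × m × i
= 5.95 × 1.4 × 1
= 8.33 °C

8.33 °C


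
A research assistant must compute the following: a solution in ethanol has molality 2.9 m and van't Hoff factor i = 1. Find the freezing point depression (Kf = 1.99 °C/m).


ΔTf = Kf × m × i
= 1.99 × 2.9 × 1
= 5.771 °C

5.771 °C


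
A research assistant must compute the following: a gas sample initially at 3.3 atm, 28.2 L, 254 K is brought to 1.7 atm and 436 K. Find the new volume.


P1V1/T1 = P2V2/T2
V2 = P1V1T2/(T1P2)
= 3.3×28.2×436/(254×1.7)
= 93.965 L

93.965 L


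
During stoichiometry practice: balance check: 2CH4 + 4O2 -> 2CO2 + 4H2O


Equation: 2CH4 + 4O2 -> 2CO2 + 4H2O
Check atoms: C: 2=2, H: 8=8, O: 8=8
Balanced

Yes, balanced


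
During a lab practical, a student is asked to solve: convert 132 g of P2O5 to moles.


M(P2O5) = 141.94 g/mol
n = mass/M = 132/141.94 = 0.93 mol

0.93 mol


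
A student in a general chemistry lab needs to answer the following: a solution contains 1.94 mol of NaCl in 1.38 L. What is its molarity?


M = n/V = 1.94/1.38 = 1.406 mol/L

1.406 M


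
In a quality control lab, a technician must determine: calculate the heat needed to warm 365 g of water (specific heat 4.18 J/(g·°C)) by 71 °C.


q = mcΔT = 365 × 4.18 × 71
= 108324.70 J

108324.70 J


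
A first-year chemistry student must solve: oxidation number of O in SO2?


O is usually -2
Oxidation number: -2

-2


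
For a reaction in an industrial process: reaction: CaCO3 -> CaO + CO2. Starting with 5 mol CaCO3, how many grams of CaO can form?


Mole ratio CaO:CaCO3 = 1:1
n(CaO) = 5 × 1/1 = 5.000 mol
mass = 5.000 × 56.08 = 280.4 g

280.4 g


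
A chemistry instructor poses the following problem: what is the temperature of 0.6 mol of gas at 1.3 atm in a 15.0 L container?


PV = nRT  (R = 0.08206 L·atm/(mol·K))
T = PV/(nR) = 1.3×15.0/(0.6×0.08206)
= 19.50/0.049236
= 396.05 K

396.05 K


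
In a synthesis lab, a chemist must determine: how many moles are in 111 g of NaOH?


M(NaOH) = 40.0 g/mol
n = mass/M = 111/40.0 = 2.775 mol

2.775 mol


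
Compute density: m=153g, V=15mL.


ρ = mass/volume
= 153/15
= 10.2 g/mL

10.2 g/mL


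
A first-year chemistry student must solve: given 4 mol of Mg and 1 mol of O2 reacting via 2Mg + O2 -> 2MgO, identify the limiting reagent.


Mole ratio available / coefficient:
  Mg: 4/2 = 2.000
  O2: 1/1 = 1.000
Smaller ratio is limiting.

O2


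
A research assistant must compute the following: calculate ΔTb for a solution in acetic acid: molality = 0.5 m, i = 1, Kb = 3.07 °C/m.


ΔTb = Kb × m × i
= 3.07 × 0.5 × 1
= 1.535 °C

1.535 °C


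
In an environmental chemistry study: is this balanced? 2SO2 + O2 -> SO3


Equation: 2SO2 + O2 -> SO3
Check atoms: O: 6≠3, S: 2≠1
Not balanced

No, not balanced


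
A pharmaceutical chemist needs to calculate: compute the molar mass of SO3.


M(SO3) = 1×32.07 + 3×16.0
= 32.07 + 48.0
= 80.07 g/mol

80.07 g/mol


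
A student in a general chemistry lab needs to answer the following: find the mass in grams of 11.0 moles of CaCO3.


M(CaCO3) = 100.09 g/mol
mass = n × M = 11.0 × 100.09 = 1100.99 g

1100.99 g


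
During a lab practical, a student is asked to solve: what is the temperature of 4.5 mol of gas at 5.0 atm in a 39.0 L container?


PV = nRT  (R = 0.08206 L·atm/(mol·K))
T = PV/(nR) = 5.0×39.0/(4.5×0.08206)
= 195.00/0.369270
= 528.07 K

528.07 K


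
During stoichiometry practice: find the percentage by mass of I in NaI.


M(NaI) = 1×22.99 + 1×126.9 = 149.89 g/mol
Mass of I = 1 × 126.9 = 126.90 g/mol
% I = 126.90/149.89 × 100 = 84.66%

84.66%


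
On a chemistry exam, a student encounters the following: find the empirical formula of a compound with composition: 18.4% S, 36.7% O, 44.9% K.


Assume 100 g sample. Moles of each element:
  S: 18.4/32.07 = 0.574 mol
  O: 36.7/16.0 = 2.294 mol
  K: 44.9/39.1 = 1.148 mol
Divide by smallest (0.574):
  S: 0.574/0.574 = 1.0
  O: 2.294/0.574 = 4.0
  K: 1.148/0.574 = 2.0
Empirical formula: K2SO4

K2SO4


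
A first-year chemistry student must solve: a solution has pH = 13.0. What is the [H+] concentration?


[H+] = 10^(-pH) = 10^(-13.0)
= 1.0×10^-13 M

1.0×10^-13 M


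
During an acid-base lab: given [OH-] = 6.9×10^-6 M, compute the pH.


pOH = -log10([OH-]) = -log10(6.9×10^-6)
= 6 - log10(6.9) = 5.16
pH = 14 - pOH = 14 - 5.16 = 8.84

8.84


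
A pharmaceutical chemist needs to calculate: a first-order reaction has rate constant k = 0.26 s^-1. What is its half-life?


t½ = ln2/k = 0.693147/(0.26 s^-1)
= 2.666 s

2.666 s


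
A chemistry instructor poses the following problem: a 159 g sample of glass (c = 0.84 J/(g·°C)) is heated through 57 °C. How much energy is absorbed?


q = mcΔT = 159 × 0.84 × 57
= 7612.92 J

7612.92 J


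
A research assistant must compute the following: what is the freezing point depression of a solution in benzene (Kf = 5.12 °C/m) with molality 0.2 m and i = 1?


ΔTf = Kf × m × i
= 5.12 × 0.2 × 1
= 1.024 °C

1.024 °C


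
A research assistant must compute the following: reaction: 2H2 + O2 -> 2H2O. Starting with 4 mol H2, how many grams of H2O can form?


Mole ratio H2O:H2 = 2:2
n(H2O) = 4 × 2/2 = 4.000 mol
mass = 4.000 × 18.02 = 72.08 g

72.08 g


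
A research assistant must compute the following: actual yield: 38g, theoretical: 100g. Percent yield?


% yield = actual/theoretical × 100
= 38/100 × 100
= 38.0%

38.0%


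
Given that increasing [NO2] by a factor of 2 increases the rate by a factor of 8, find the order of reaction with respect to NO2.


rate ∝ [NO2]^n
2^n = 8 → n = 3
Order in NO2: 3

3


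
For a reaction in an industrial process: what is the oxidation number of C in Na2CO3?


2(+1) + x + 3(-2) = 0, so x = +4
Oxidation number: +4

+4


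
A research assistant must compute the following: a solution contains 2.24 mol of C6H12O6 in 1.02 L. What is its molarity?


M = n/V = 2.24/1.02 = 2.196 mol/L

2.196 M


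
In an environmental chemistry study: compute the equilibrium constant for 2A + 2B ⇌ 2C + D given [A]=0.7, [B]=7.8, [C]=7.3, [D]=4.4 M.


Kc = [C]^2[D]/([A]^2[B]^2)
= (7.3^2 × 4.4^1)/(0.7^2 × 7.8^2)
= 234.476/29.8116
= 7.865

7.865


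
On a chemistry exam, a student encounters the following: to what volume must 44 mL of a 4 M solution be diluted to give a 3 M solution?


C1V1 = C2V2
4 × 44 = 3 × V2
V2 = 176/3 = 58.67 mL

58.67 mL


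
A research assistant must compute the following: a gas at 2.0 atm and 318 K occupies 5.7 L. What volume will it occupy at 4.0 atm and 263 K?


P1V1/T1 = P2V2/T2
V2 = P1V1T2/(T1P2)
= 2.0×5.7×263/(318×4.0)
= 2.357 L

2.357 L


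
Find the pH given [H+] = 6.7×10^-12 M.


pH = -log10([H+]) = -log10(6.7×10^-12)
= 12 - log10(6.7)
= 12 - 0.83
= 11.17

11.17


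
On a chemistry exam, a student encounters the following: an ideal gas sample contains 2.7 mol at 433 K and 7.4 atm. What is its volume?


PV = nRT  (R = 0.08206 L·atm/(mol·K))
V = nRT/P = 2.7×0.08206×433/7.4
= 12.964 L

12.964 L


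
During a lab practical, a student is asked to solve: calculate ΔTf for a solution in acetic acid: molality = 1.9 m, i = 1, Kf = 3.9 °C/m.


ΔTf = Kf × m × i
= 3.9 × 1.9 × 1
= 7.41 °C

7.41 °C


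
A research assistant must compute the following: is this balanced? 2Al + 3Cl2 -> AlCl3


Equation: 2Al + 3Cl2 -> AlCl3
Check atoms: Al: 2≠1, Cl: 6≠3
Not balanced

No, not balanced


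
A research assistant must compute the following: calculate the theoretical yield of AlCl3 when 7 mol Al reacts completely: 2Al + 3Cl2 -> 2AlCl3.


Mole ratio AlCl3:Al = 2:2
n(AlCl3) = 7 × 2/2 = 7.000 mol
mass = 7.000 × 133.33 = 933.31 g

933.31 g


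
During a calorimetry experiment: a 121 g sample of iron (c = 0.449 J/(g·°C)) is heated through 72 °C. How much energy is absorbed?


q = mcΔT = 121 × 0.449 × 72
= 3911.69 J

3911.69 J


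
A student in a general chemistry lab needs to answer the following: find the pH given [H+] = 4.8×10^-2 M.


pH = -log10([H+]) = -log10(4.8×10^-2)
= 2 - log10(4.8)
= 2 - 0.68
= 1.32

1.32


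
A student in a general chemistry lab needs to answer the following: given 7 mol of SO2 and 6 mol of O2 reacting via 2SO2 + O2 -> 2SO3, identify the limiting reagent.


Mole ratio available / coefficient:
  SO2: 7/2 = 3.500
  O2: 6/1 = 6.000
Smaller ratio is limiting.

SO2


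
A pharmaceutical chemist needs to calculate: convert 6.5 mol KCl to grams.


M(KCl) = 74.55 g/mol
mass = n × M = 6.5 × 74.55 = 484.58 g

484.58 g


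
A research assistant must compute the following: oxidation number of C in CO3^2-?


x + 3(-2) = -2, so x = +4
Oxidation number: +4

+4


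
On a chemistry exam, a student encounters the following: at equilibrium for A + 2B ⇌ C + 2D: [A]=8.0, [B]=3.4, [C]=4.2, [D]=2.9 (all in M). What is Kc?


Kc = [C][D]^2/([A][B]^2)
= (4.2^1 × 2.9^2)/(8.0^1 × 3.4^2)
= 35.322/92.48
= 0.3819

0.3819


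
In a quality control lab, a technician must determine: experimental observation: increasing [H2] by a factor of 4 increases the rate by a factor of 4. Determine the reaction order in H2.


rate ∝ [H2]^n
4^n = 4 → n = 1
Order in H2: 1

1


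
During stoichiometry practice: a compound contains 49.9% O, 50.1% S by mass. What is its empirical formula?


Assume 100 g sample. Moles of each element:
  O: 49.9/16.0 = 3.119 mol
  S: 50.1/32.07 = 1.562 mol
Divide by smallest (1.562):
  O: 3.119/1.562 = 2.0
  S: 1.562/1.562 = 1.0
Empirical formula: SO2

SO2


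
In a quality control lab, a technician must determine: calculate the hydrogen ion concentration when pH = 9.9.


[H+] = 10^(-pH) = 10^(-9.9)
= 1.26×10^-10 M

1.26×10^-10 M


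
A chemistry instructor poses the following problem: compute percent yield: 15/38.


% yield = actual/theoretical × 100
= 15/38 × 100
= 39.47%

39.47%


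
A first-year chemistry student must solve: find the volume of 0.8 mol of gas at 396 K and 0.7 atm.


PV = nRT  (R = 0.08206 L·atm/(mol·K))
V = nRT/P = 0.8×0.08206×396/0.7
= 37.138 L

37.138 L


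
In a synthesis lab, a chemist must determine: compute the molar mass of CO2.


M(CO2) = 1×12.01 + 2×16.0
= 12.01 + 32.0
= 44.01 g/mol

44.01 g/mol


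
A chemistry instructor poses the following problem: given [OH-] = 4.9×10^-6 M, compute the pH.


pOH = -log10([OH-]) = -log10(4.9×10^-6)
= 6 - log10(4.9) = 5.31
pH = 14 - pOH = 14 - 5.31 = 8.69

8.69


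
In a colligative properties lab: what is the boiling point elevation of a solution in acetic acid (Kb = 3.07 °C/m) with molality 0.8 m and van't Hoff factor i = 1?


ΔTb = Kb × m × i
= 3.07 × 0.8 × 1
= 2.456 °C

2.456 °C


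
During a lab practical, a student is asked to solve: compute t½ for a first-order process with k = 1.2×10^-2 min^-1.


t½ = ln2/k = 0.693147/(1.2×10^-2 min^-1)
= 57.76 min

57.76 min


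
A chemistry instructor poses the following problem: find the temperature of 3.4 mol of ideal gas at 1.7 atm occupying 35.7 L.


PV = nRT  (R = 0.08206 L·atm/(mol·K))
T = PV/(nR) = 1.7×35.7/(3.4×0.08206)
= 60.69/0.279004
= 217.52 K

217.52 K


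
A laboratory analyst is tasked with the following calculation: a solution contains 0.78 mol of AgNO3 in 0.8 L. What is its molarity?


M = n/V = 0.78/0.8 = 0.975 mol/L

0.975 M


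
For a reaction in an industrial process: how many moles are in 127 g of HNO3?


M(HNO3) = 63.02 g/mol
n = mass/M = 127/63.02 = 2.0152 mol

2.0152 mol


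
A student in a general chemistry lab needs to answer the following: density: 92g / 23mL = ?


ρ = mass/volume
= 92/23
= 4.0 g/mL

4.0 g/mL


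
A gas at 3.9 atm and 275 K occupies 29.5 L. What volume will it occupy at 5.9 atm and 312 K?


P1V1/T1 = P2V2/T2
V2 = P1V1T2/(T1P2)
= 3.9×29.5×312/(275×5.9)
= 22.124 L

22.124 L


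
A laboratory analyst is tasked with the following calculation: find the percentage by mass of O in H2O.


M(H2O) = 2×1.008 + 1×16.0 = 18.016 g/mol
Mass of O = 1 × 16.0 = 16.00 g/mol
% O = 16.00/18.016 × 100 = 88.81%

88.81%


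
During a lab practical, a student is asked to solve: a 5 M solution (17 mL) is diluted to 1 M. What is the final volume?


C1V1 = C2V2
5 × 17 = 1 × V2
V2 = 85/1 = 85.0 mL

85.0 mL


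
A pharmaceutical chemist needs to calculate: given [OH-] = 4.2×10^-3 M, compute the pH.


pOH = -log10([OH-]) = -log10(4.2×10^-3)
= 3 - log10(4.2) = 2.38
pH = 14 - pOH = 14 - 2.38 = 11.62

11.62


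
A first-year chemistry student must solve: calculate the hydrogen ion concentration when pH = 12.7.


[H+] = 10^(-pH) = 10^(-12.7)
= 2.0×10^-13 M

2.0×10^-13 M


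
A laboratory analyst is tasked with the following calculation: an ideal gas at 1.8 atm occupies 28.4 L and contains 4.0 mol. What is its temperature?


PV = nRT  (R = 0.08206 L·atm/(mol·K))
T = PV/(nR) = 1.8×28.4/(4.0×0.08206)
= 51.12/0.328240
= 155.74 K

155.74 K


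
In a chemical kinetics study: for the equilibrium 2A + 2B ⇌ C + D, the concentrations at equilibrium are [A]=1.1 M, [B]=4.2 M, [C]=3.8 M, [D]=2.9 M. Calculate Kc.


Kc = [C][D]/([A]^2[B]^2)
= (3.8^1 × 2.9^1)/(1.1^2 × 4.2^2)
= 11.02/21.3444
= 0.5163

0.5163


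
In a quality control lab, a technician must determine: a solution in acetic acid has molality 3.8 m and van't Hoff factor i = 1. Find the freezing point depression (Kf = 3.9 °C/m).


ΔTf = Kf × m × i
= 3.9 × 3.8 × 1
= 14.82 °C

14.82 °C


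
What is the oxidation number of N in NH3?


x + 3(+1) = 0, so x = -3
Oxidation number: -3

-3


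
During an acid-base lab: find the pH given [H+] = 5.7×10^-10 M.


pH = -log10([H+]) = -log10(5.7×10^-10)
= 10 - log10(5.7)
= 10 - 0.76
= 9.24

9.24


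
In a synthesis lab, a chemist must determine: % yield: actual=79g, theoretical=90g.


% yield = actual/theoretical × 100
= 79/90 × 100
= 87.78%

87.78%


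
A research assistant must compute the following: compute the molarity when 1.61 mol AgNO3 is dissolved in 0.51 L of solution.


M = n/V = 1.61/0.51 = 3.157 mol/L

3.157 M


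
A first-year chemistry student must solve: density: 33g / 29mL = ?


ρ = mass/volume
= 33/29
= 1.138 g/mL

1.138 g/mL


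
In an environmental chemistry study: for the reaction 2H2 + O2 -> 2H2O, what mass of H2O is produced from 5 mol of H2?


Mole ratio H2O:H2 = 2:2
n(H2O) = 5 × 2/2 = 5.000 mol
mass = 5.000 × 18.02 = 90.1 g

90.1 g


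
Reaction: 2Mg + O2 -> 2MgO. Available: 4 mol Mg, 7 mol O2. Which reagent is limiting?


Mole ratio available / coefficient:
  Mg: 4/2 = 2.000
  O2: 7/1 = 7.000
Smaller ratio is limiting.

Mg


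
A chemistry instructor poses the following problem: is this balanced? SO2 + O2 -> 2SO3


Equation: SO2 + O2 -> 2SO3
Check atoms: O: 4≠6, S: 1≠2
Not balanced

No, not balanced


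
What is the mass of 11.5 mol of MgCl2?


M(MgCl2) = 95.21 g/mol
mass = n × M = 11.5 × 95.21 = 1094.92 g

1094.92 g


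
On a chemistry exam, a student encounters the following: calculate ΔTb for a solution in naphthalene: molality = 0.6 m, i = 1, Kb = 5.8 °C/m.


ΔTb = Kb × m × i
= 5.8 × 0.6 × 1
= 3.48 °C

3.48 °C


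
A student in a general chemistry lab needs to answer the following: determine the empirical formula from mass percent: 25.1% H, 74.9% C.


Assume 100 g sample. Moles of each element:
  H: 25.1/1.008 = 24.901 mol
  C: 74.9/12.01 = 6.236 mol
Divide by smallest (6.236):
  H: 24.901/6.236 = 3.99
  C: 6.236/6.236 = 1.0
Empirical formula: CH4

CH4


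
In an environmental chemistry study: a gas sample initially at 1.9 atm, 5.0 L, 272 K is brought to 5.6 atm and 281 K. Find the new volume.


P1V1/T1 = P2V2/T2
V2 = P1V1T2/(T1P2)
= 1.9×5.0×281/(272×5.6)
= 1.753 L

1.753 L


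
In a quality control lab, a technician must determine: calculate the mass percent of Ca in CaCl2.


M(CaCl2) = 1×40.08 + 2×35.45 = 110.98 g/mol
Mass of Ca = 1 × 40.08 = 40.08 g/mol
% Ca = 40.08/110.98 × 100 = 36.11%

36.11%


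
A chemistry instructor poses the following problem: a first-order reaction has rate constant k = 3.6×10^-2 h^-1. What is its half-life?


t½ = ln2/k = 0.693147/(3.6×10^-2 h^-1)
= 19.25 h

19.25 h


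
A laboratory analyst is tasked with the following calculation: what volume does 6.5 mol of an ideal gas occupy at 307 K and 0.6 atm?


PV = nRT  (R = 0.08206 L·atm/(mol·K))
V = nRT/P = 6.5×0.08206×307/0.6
= 272.918 L

272.918 L


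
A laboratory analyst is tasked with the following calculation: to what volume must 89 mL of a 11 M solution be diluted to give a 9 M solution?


C1V1 = C2V2
11 × 89 = 9 × V2
V2 = 979/9 = 108.78 mL

108.78 mL


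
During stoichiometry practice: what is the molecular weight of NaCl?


M(NaCl) = 1×22.99 + 1×35.45
= 22.99 + 35.45
= 58.44 g/mol

58.44 g/mol


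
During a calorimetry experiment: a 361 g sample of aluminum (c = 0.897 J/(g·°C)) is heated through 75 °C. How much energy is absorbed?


q = mcΔT = 361 × 0.897 × 75
= 24286.28 J

24286.28 J


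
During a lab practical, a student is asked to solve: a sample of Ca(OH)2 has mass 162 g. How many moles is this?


M(Ca(OH)2) = 74.1 g/mol
n = mass/M = 162/74.1 = 2.1862 mol

2.1862 mol


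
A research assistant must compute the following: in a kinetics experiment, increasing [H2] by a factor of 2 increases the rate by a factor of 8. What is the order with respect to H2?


rate ∝ [H2]^n
2^n = 8 → n = 3
Order in H2: 3

3


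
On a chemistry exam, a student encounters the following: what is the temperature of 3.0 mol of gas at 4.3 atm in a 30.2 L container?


PV = nRT  (R = 0.08206 L·atm/(mol·K))
T = PV/(nR) = 4.3×30.2/(3.0×0.08206)
= 129.86/0.246180
= 527.50 K

527.50 K


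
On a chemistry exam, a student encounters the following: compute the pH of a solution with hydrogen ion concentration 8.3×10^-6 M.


pH = -log10([H+]) = -log10(8.3×10^-6)
= 6 - log10(8.3)
= 6 - 0.92
= 5.08

5.08


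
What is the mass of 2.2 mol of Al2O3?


M(Al2O3) = 101.96 g/mol
mass = n × M = 2.2 × 101.96 = 224.31 g

224.31 g


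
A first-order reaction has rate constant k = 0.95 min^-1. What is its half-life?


t½ = ln2/k = 0.693147/(0.95 min^-1)
= 0.7296 min

0.7296 min


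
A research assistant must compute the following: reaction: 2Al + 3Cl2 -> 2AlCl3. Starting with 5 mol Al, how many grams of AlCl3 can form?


Mole ratio AlCl3:Al = 2:2
n(AlCl3) = 5 × 2/2 = 5.000 mol
mass = 5.000 × 133.33 = 666.65 g

666.65 g


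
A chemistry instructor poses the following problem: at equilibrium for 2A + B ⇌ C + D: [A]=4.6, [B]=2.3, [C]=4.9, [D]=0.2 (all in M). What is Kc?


Kc = [C][D]/([A]^2[B])
= (4.9^1 × 0.2^1)/(4.6^2 × 2.3^1)
= 0.98/48.668
= 0.02014

0.02014


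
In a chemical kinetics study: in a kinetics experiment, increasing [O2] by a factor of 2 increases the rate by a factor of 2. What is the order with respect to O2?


rate ∝ [O2]^n
2^n = 2 → n = 1
Order in O2: 1

1


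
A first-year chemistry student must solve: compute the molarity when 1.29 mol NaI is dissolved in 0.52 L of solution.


M = n/V = 1.29/0.52 = 2.481 mol/L

2.481 M


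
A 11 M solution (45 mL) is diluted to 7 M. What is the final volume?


C1V1 = C2V2
11 × 45 = 7 × V2
V2 = 495/7 = 70.71 mL

70.71 mL


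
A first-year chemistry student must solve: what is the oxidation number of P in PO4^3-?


x + 4(-2) = -3, so x = +5
Oxidation number: +5

+5


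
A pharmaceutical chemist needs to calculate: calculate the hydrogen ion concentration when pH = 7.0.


[H+] = 10^(-pH) = 10^(-7.0)
= 1.0×10^-7 M

1.0×10^-7 M


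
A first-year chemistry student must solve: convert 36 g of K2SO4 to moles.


M(K2SO4) = 174.27 g/mol
n = mass/M = 36/174.27 = 0.2066 mol

0.2066 mol


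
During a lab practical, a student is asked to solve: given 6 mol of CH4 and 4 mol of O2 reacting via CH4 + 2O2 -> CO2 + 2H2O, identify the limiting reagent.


Mole ratio available / coefficient:
  CH4: 6/1 = 6.000
  O2: 4/2 = 2.000
Smaller ratio is limiting.

O2


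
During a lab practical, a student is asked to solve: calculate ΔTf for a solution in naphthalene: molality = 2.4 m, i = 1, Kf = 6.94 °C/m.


ΔTf = Kf × m × i
= 6.94 × 2.4 × 1
= 16.656 °C

16.656 °C


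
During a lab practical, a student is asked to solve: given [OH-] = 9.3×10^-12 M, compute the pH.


pOH = -log10([OH-]) = -log10(9.3×10^-12)
= 12 - log10(9.3) = 11.03
pH = 14 - pOH = 14 - 11.03 = 2.97

2.97


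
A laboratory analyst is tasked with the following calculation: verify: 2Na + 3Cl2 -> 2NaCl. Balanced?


Equation: 2Na + 3Cl2 -> 2NaCl
Check atoms: Cl: 6≠2, Na: 2=2
Not balanced

No, not balanced


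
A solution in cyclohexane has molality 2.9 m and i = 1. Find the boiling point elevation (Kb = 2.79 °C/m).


ΔTb = Kb × m × i
= 2.79 × 2.9 × 1
= 8.091 °C

8.091 °C


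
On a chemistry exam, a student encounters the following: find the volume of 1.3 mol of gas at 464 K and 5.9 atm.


PV = nRT  (R = 0.08206 L·atm/(mol·K))
V = nRT/P = 1.3×0.08206×464/5.9
= 8.39 L

8.39 L


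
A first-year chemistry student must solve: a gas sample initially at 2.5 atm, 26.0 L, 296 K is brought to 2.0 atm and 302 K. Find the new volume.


P1V1/T1 = P2V2/T2
V2 = P1V1T2/(T1P2)
= 2.5×26.0×302/(296×2.0)
= 33.159 L

33.159 L


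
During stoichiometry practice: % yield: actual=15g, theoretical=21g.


% yield = actual/theoretical × 100
= 15/21 × 100
= 71.43%

71.43%


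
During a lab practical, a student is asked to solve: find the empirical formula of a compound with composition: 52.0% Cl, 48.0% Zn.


Assume 100 g sample. Moles of each element:
  Cl: 52.0/35.45 = 1.467 mol
  Zn: 48.0/65.38 = 0.734 mol
Divide by smallest (0.734):
  Cl: 1.467/0.734 = 2.0
  Zn: 0.734/0.734 = 1.0
Empirical formula: ZnCl2

ZnCl2


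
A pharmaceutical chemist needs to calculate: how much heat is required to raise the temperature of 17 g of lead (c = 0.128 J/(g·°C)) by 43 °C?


q = mcΔT = 17 × 0.128 × 43
= 93.57 J

93.57 J


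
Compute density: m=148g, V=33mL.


ρ = mass/volume
= 148/33
= 4.485 g/mL

4.485 g/mL


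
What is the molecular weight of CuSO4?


M(CuSO4) = 1×63.55 + 1×32.07 + 4×16.0
= 63.55 + 32.07 + 64.0
= 159.62 g/mol

159.62 g/mol


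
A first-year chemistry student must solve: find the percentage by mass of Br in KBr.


M(KBr) = 1×39.1 + 1×79.9 = 119.00 g/mol
Mass of Br = 1 × 79.9 = 79.90 g/mol
% Br = 79.90/119.00 × 100 = 67.14%

67.14%


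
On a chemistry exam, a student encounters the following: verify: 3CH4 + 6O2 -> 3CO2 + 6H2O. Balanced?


Equation: 3CH4 + 6O2 -> 3CO2 + 6H2O
Check atoms: C: 3=3, H: 12=12, O: 12=12
Balanced

Yes, balanced


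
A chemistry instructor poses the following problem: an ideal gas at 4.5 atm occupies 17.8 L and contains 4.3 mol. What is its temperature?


PV = nRT  (R = 0.08206 L·atm/(mol·K))
T = PV/(nR) = 4.5×17.8/(4.3×0.08206)
= 80.10/0.352858
= 227.00 K

227.00 K


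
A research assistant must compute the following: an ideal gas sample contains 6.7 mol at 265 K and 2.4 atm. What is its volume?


PV = nRT  (R = 0.08206 L·atm/(mol·K))
V = nRT/P = 6.7×0.08206×265/2.4
= 60.707 L

60.707 L


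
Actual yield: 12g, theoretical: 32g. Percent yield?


% yield = actual/theoretical × 100
= 12/32 × 100
= 37.5%

37.5%


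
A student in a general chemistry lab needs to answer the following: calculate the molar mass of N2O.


M(N2O) = 2×14.01 + 1×16.0
= 28.02 + 16.0
= 44.02 g/mol

44.02 g/mol


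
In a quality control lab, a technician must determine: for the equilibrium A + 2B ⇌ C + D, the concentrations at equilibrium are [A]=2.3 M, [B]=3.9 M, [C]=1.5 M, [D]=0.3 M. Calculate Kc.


Kc = [C][D]/([A][B]^2)
= (1.5^1 × 0.3^1)/(2.3^1 × 3.9^2)
= 0.45/34.983
= 0.01286

0.01286


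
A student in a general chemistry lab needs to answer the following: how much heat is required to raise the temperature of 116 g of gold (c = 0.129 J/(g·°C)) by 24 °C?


q = mcΔT = 116 × 0.129 × 24
= 359.14 J

359.14 J


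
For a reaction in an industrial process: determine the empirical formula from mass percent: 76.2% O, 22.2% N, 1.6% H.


Assume 100 g sample. Moles of each element:
  O: 76.2/16.0 = 4.763 mol
  N: 22.2/14.01 = 1.585 mol
  H: 1.6/1.008 = 1.587 mol
Divide by smallest (1.585):
  O: 4.763/1.585 = 3.01
  N: 1.585/1.585 = 1.0
  H: 1.587/1.585 = 1.0
Empirical formula: HNO3

HNO3


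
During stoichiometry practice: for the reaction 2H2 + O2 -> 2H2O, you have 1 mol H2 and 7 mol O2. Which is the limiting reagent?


Mole ratio available / coefficient:
  H2: 1/2 = 0.500
  O2: 7/1 = 7.000
Smaller ratio is limiting.

H2


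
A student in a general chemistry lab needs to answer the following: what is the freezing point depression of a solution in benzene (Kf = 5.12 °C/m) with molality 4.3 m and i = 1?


ΔTf = Kf × m × i
= 5.12 × 4.3 × 1
= 22.016 °C

22.016 °C


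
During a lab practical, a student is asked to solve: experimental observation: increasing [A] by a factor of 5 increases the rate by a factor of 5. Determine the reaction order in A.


rate ∝ [A]^n
5^n = 5 → n = 1
Order in A: 1

1


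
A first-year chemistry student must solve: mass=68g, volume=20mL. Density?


ρ = mass/volume
= 68/20
= 3.4 g/mL

3.4 g/mL


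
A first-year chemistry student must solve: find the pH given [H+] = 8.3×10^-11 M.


pH = -log10([H+]) = -log10(8.3×10^-11)
= 11 - log10(8.3)
= 11 - 0.92
= 10.08

10.08


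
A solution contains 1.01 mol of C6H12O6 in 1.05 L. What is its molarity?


M = n/V = 1.01/1.05 = 0.962 mol/L

0.962 M


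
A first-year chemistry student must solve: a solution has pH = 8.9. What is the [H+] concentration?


[H+] = 10^(-pH) = 10^(-8.9)
= 1.26×10^-9 M

1.26×10^-9 M


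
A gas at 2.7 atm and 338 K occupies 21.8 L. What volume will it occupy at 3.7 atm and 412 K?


P1V1/T1 = P2V2/T2
V2 = P1V1T2/(T1P2)
= 2.7×21.8×412/(338×3.7)
= 19.391 L

19.391 L


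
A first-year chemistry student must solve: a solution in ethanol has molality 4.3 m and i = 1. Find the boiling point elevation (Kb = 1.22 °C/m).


ΔTb = Kb × m × i
= 1.22 × 4.3 × 1
= 5.246 °C

5.246 °C


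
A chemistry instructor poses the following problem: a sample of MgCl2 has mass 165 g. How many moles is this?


M(MgCl2) = 95.21 g/mol
n = mass/M = 165/95.21 = 1.733 mol

1.733 mol


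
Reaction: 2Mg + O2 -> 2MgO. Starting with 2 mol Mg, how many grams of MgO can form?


Mole ratio MgO:Mg = 2:2
n(MgO) = 2 × 2/2 = 2.000 mol
mass = 2.000 × 40.31 = 80.62 g

80.62 g


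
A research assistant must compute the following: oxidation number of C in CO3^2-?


x + 3(-2) = -2, so x = +4
Oxidation number: +4

+4


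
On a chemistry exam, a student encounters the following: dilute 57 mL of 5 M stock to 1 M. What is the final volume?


C1V1 = C2V2
5 × 57 = 1 × V2
V2 = 285/1 = 285.0 mL

285.0 mL


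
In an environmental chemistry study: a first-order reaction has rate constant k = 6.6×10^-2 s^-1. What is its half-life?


t½ = ln2/k = 0.693147/(6.6×10^-2 s^-1)
= 10.50 s

10.50 s


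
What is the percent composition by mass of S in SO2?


M(SO2) = 1×32.07 + 2×16.0 = 64.07 g/mol
Mass of S = 1 × 32.07 = 32.07 g/mol
% S = 32.07/64.07 × 100 = 50.05%

50.05%


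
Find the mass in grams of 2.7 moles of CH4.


M(CH4) = 16.04 g/mol
mass = n × M = 2.7 × 16.04 = 43.31 g

43.31 g


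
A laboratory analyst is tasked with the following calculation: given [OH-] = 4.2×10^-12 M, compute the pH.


pOH = -log10([OH-]) = -log10(4.2×10^-12)
= 12 - log10(4.2) = 11.38
pH = 14 - pOH = 14 - 11.38 = 2.62

2.62


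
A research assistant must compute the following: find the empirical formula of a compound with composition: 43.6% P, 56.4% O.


Assume 100 g sample. Moles of each element:
  P: 43.6/30.97 = 1.408 mol
  O: 56.4/16.0 = 3.525 mol
Divide by smallest (1.408):
  P: 1.408/1.408 = 1.0
  O: 3.525/1.408 = 2.5
Multiply all ratios by 2 to obtain whole numbers.
Empirical formula: P2O5

P2O5


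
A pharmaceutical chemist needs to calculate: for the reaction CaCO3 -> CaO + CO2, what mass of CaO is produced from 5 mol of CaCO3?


Mole ratio CaO:CaCO3 = 1:1
n(CaO) = 5 × 1/1 = 5.000 mol
mass = 5.000 × 56.08 = 280.4 g

280.4 g


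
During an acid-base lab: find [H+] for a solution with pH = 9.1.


[H+] = 10^(-pH) = 10^(-9.1)
= 7.94×10^-10 M

7.94×10^-10 M


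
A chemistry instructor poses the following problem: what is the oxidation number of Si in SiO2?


x + 2(-2) = 0, so x = +4
Oxidation number: +4

+4


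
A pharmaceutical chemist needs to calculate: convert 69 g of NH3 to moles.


M(NH3) = 17.03 g/mol
n = mass/M = 69/17.03 = 4.0517 mol

4.0517 mol


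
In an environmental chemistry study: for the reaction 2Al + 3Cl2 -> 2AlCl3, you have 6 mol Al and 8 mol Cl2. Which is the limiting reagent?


Mole ratio available / coefficient:
  Al: 6/2 = 3.000
  Cl2: 8/3 = 2.667
Smaller ratio is limiting.

Cl2


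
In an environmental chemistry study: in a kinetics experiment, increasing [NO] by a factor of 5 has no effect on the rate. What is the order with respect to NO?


rate ∝ [NO]^n
rate ∝ [NO]^0
Order in NO: 0

0


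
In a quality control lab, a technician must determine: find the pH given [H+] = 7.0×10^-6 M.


pH = -log10([H+]) = -log10(7.0×10^-6)
= 6 - log10(7.0)
= 6 - 0.85
= 5.15

5.15


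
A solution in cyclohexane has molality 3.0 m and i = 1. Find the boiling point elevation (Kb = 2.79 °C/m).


ΔTb = Kb × m × i
= 2.79 × 3.0 × 1
= 8.37 °C

8.37 °C


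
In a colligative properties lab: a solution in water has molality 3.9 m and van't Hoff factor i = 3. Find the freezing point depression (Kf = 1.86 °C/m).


ΔTf = Kf × m × i
= 1.86 × 3.9 × 3
= 21.762 °C

21.762 °C


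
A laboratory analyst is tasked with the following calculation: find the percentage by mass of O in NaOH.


M(NaOH) = 1×22.99 + 1×16.0 + 1×1.008 = 39.998 g/mol
Mass of O = 1 × 16.0 = 16.00 g/mol
% O = 16.00/39.998 × 100 = 40.00%

40.00%


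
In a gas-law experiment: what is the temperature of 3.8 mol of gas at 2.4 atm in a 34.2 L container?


PV = nRT  (R = 0.08206 L·atm/(mol·K))
T = PV/(nR) = 2.4×34.2/(3.8×0.08206)
= 82.08/0.311828
= 263.22 K

263.22 K


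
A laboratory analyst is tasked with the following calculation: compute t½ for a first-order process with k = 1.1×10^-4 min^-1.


t½ = ln2/k = 0.693147/(1.1×10^-4 min^-1)
= 6301 min

6301 min


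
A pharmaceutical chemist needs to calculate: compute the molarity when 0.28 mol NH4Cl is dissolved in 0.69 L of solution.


M = n/V = 0.28/0.69 = 0.406 mol/L

0.406 M


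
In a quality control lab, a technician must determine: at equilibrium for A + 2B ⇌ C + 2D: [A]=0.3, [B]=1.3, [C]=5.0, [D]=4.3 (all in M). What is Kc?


Kc = [C][D]^2/([A][B]^2)
= (5.0^1 × 4.3^2)/(0.3^1 × 1.3^2)
= 92.45/0.507
= 182.3

182.3


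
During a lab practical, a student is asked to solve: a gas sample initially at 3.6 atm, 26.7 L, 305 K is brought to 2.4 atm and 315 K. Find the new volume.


P1V1/T1 = P2V2/T2
V2 = P1V1T2/(T1P2)
= 3.6×26.7×315/(305×2.4)
= 41.363 L

41.363 L


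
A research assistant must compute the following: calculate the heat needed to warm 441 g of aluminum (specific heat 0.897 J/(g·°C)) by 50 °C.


q = mcΔT = 441 × 0.897 × 50
= 19778.85 J

19778.85 J


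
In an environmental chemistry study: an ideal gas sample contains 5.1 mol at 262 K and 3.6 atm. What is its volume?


PV = nRT  (R = 0.08206 L·atm/(mol·K))
V = nRT/P = 5.1×0.08206×262/3.6
= 30.458 L

30.458 L


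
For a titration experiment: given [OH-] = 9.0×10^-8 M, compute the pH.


pOH = -log10([OH-]) = -log10(9.0×10^-8)
= 8 - log10(9.0) = 7.05
pH = 14 - pOH = 14 - 7.05 = 6.95

6.95


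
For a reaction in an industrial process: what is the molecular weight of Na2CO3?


M(Na2CO3) = 2×22.99 + 1×12.01 + 3×16.0
= 45.98 + 12.01 + 48.0
= 105.99 g/mol

105.99 g/mol


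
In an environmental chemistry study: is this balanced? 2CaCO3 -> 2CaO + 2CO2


Equation: 2CaCO3 -> 2CaO + 2CO2
Check atoms: C: 2=2, Ca: 2=2, O: 6=6
Balanced

Yes, balanced


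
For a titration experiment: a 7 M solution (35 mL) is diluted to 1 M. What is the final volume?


C1V1 = C2V2
7 × 35 = 1 × V2
V2 = 245/1 = 245.0 mL

245.0 mL


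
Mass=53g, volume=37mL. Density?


ρ = mass/volume
= 53/37
= 1.432 g/mL

1.432 g/mL


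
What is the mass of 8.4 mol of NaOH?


M(NaOH) = 40.0 g/mol
mass = n × M = 8.4 × 40.0 = 336.00 g

336.00 g


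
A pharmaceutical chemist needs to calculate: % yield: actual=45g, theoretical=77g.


% yield = actual/theoretical × 100
= 45/77 × 100
= 58.44%

58.44%


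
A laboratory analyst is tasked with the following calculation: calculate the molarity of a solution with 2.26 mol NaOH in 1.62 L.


M = n/V = 2.26/1.62 = 1.395 mol/L

1.395 M


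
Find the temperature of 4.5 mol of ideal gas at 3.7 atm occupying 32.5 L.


PV = nRT  (R = 0.08206 L·atm/(mol·K))
T = PV/(nR) = 3.7×32.5/(4.5×0.08206)
= 120.25/0.369270
= 325.64 K

325.64 K


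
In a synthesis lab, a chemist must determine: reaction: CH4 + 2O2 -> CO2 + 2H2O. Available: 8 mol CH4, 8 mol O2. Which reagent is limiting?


Mole ratio available / coefficient:
  CH4: 8/1 = 8.000
  O2: 8/2 = 4.000
Smaller ratio is limiting.

O2


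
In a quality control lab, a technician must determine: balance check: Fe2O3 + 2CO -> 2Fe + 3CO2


Equation: Fe2O3 + 2CO -> 2Fe + 3CO2
Check atoms: C: 2≠3, Fe: 2=2, O: 5≠6
Not balanced

No, not balanced


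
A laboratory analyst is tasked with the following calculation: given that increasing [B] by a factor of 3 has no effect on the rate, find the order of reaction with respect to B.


rate ∝ [B]^n
rate ∝ [B]^0
Order in B: 0

0


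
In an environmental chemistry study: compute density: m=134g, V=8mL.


ρ = mass/volume
= 134/8
= 16.75 g/mL

16.75 g/mL


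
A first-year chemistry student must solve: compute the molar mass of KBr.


M(KBr) = 1×39.1 + 1×79.9
= 39.1 + 79.9
= 119.0 g/mol

119.0 g/mol


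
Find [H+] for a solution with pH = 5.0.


[H+] = 10^(-pH) = 10^(-5.0)
= 1.0×10^-5 M

1.0×10^-5 M


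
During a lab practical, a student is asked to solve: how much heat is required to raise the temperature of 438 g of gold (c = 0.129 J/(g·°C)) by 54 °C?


q = mcΔT = 438 × 0.129 × 54
= 3051.11 J

3051.11 J


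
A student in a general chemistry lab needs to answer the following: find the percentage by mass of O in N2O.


M(N2O) = 2×14.01 + 1×16.0 = 44.02 g/mol
Mass of O = 1 × 16.0 = 16.00 g/mol
% O = 16.00/44.02 × 100 = 36.35%

36.35%


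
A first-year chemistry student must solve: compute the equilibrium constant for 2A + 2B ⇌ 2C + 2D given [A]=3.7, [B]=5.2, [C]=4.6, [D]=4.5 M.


Kc = [C]^2[D]^2/([A]^2[B]^2)
= (4.6^2 × 4.5^2)/(3.7^2 × 5.2^2)
= 428.49/370.1776
= 1.158

1.158


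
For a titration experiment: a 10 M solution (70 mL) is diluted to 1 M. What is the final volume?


C1V1 = C2V2
10 × 70 = 1 × V2
V2 = 700/1 = 700.0 mL

700.0 mL


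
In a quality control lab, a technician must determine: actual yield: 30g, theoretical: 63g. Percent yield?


% yield = actual/theoretical × 100
= 30/63 × 100
= 47.62%

47.62%


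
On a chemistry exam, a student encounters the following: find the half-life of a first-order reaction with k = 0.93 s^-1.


t½ = ln2/k = 0.693147/(0.93 s^-1)
= 0.7453 s

0.7453 s


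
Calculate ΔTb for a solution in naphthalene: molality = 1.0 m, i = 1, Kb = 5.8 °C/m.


ΔTb = Kb × m × i
= 5.8 × 1.0 × 1
= 5.8 °C

5.8 °C


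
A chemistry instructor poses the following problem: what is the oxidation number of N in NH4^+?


x + 4(+1) = +1, so x = -3
Oxidation number: -3

-3


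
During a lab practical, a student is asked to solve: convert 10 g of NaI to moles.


M(NaI) = 149.89 g/mol
n = mass/M = 10/149.89 = 0.0667 mol

0.0667 mol


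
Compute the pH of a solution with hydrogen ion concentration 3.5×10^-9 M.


pH = -log10([H+]) = -log10(3.5×10^-9)
= 9 - log10(3.5)
= 9 - 0.54
= 8.46

8.46


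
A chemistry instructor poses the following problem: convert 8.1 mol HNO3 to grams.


M(HNO3) = 63.02 g/mol
mass = n × M = 8.1 × 63.02 = 510.46 g

510.46 g


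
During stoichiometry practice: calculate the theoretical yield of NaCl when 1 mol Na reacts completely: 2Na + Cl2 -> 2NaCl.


Mole ratio NaCl:Na = 2:2
n(NaCl) = 1 × 2/2 = 1.000 mol
mass = 1.000 × 58.44 = 58.44 g

58.44 g


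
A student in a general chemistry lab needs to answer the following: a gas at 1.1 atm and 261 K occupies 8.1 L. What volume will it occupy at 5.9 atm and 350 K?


P1V1/T1 = P2V2/T2
V2 = P1V1T2/(T1P2)
= 1.1×8.1×350/(261×5.9)
= 2.025 L

2.025 L


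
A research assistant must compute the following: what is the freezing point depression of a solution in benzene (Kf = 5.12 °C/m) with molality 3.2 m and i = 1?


ΔTf = Kf × m × i
= 5.12 × 3.2 × 1
= 16.384 °C

16.384 °C


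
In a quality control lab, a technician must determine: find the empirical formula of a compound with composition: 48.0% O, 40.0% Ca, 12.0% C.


Assume 100 g sample. Moles of each element:
  O: 48.0/16.0 = 3.0 mol
  Ca: 40.0/40.08 = 0.998 mol
  C: 12.0/12.01 = 0.999 mol
Divide by smallest (0.998):
  O: 3.0/0.998 = 3.01
  Ca: 0.998/0.998 = 1.0
  C: 0.999/0.998 = 1.0
Empirical formula: CaCO3

CaCO3
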